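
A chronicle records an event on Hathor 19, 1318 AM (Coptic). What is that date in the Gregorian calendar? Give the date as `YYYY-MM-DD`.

Julian Day Number of the source date = 2306142.
Converting JDN 2306142 to the Gregorian calendar gives 25 November 1601 CE.

1601-11-25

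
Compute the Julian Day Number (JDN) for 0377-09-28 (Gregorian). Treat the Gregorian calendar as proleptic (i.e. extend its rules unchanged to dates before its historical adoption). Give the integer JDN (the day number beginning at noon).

JDN 2299161 is 15 October 1582 CE (Gregorian); the target day is −440134 days from there, so JDN = 1859027.

1859027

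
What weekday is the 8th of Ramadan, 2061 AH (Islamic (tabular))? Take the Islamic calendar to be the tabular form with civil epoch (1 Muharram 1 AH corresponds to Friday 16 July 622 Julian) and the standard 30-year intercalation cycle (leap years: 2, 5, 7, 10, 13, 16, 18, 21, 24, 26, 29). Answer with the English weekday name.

Wednesday

Equivalently 14 November 2621 Gregorian, JDN 2678678.
2678678 ≡ 2 (mod 7); counting from Monday = 0 gives Wednesday.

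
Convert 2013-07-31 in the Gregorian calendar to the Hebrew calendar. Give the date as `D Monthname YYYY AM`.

Both dates share Julian Day Number 2456505; in the Hebrew calendar that is 24 Av 5773 AM.

24 Av 5773 AM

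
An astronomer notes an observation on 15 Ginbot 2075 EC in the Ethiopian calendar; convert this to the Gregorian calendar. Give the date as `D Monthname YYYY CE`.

Both dates share Julian Day Number 2482003; in the Gregorian calendar that is 23 May 2083 CE.

23 May 2083 CE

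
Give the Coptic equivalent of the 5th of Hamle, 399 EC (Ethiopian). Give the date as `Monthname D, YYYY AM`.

Both dates share Julian Day Number 1869894; in the Coptic calendar that is 5 Epip 123 AM.

Epip 5, 123 AM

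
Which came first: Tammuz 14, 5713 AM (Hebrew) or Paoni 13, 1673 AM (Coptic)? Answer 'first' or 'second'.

The two dates have Julian Day Numbers 2434556 and 2436010 respectively.
Since 2434556 < 2436010, the first date comes first.

first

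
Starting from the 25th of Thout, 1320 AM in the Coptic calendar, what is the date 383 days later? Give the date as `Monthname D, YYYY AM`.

Paopi 13, 1321 AM

JDN of the 25th of Thout, 1320 AM = 2306819.
2306819 + 383 = 2307202.
JDN 2307202 in the Coptic calendar is Paopi 13, 1321 AM.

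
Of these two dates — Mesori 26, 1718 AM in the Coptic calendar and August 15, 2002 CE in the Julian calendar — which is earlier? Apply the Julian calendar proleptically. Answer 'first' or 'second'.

Converting both to JDN: 2452519 vs 2452515; the smaller is the second.

second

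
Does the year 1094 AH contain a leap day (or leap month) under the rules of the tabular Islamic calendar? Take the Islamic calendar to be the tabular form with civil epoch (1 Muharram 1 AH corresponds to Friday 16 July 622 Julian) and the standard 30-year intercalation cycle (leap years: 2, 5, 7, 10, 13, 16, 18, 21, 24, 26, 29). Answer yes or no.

Year 1094 AH is year 14 of its 30-year cycle; leap positions are 2, 5, 7, 10, 13, 16, 18, 21, 24, 26, 29, so it is a common year (354 days).

no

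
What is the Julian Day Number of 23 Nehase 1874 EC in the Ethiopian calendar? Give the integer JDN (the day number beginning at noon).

2408686

Equivalently 28 August 1882 (Gregorian).
JDN 2400001 is 17 November 1858 CE (Gregorian), MJD 0; the target day is +8685 days from there, so JDN = 2408686.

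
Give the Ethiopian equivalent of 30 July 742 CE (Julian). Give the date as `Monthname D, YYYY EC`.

The source date corresponds to 3 August 742 in the proleptic Gregorian calendar (JDN 1992284).
That day falls on 6 Nehase 734 EC in the Ethiopian calendar.

Nehase 6, 734 EC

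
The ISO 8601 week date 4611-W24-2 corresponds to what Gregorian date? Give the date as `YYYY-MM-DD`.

4611-06-11

ISO week 1 of 4611 is the week containing the first Thursday of 4611.
Week 24, day 2 (Tuesday) lands on 4611-06-11.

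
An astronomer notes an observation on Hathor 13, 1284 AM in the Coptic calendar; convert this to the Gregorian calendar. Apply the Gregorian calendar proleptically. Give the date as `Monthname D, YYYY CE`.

Both dates share Julian Day Number 2293718; in the Gregorian calendar that is 20 November 1567 CE.

November 20, 1567 CE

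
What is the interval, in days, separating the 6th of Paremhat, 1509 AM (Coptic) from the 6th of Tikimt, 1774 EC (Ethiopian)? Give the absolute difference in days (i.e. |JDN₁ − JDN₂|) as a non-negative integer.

JDN of the first date = 2376012.
JDN of the second date = 2371844.
|2371844 − 2376012| = 4168.

4168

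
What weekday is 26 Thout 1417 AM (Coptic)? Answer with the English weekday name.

In the Gregorian calendar this is 4 October 1700 (JDN 2342249).
2342249 ≡ 0 (mod 7); counting from Monday = 0 gives Monday.

Monday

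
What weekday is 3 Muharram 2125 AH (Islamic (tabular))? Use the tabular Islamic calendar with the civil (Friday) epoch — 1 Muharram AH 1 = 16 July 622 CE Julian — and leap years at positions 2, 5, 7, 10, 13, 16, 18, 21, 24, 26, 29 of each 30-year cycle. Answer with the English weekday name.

Equivalently 22 April 2683 Gregorian, JDN 2701117.
Since JDN mod 7 = 6 (0 = Monday), the day is Sunday.

Sunday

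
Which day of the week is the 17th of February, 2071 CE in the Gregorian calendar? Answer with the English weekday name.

Tuesday

2477525 ≡ 1 (mod 7); counting from Monday = 0 gives Tuesday.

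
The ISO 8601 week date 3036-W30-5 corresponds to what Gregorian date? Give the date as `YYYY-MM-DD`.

3036-07-29

ISO week 1 of 3036 is the week containing the first Thursday of 3036.
Week 30, day 5 (Friday) lands on 3036-07-29.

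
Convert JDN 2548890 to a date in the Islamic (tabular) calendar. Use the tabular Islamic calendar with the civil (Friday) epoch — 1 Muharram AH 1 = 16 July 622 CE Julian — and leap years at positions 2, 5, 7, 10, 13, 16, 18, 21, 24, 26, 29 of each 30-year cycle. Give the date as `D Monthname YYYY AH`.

6 Jumada al-Thani 1695 AH

JDN 2548890 is 10 July 2266 in the Gregorian calendar.
In the tabular Islamic calendar that day is 6 Jumada al-Thani 1695 AH.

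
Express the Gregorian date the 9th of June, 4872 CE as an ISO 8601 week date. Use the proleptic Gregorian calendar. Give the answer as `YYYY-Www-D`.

The weekday is Thursday (ISO weekday 4).
That Thursday belongs to ISO week 23 of ISO year 4872.

4872-W23-4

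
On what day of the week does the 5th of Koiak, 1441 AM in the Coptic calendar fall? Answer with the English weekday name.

Tuesday

In the Gregorian calendar this is 12 December 1724 (JDN 2351084).
Since JDN mod 7 = 1 (0 = Monday), the day is Tuesday.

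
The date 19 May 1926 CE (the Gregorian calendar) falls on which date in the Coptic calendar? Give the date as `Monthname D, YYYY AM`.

Julian Day Number of the source date = 2424655.
Converting JDN 2424655 to the Coptic calendar gives 11 Pashons 1642 AM.

Pashons 11, 1642 AM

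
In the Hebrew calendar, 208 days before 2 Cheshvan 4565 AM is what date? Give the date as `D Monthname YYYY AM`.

1 Nisan 4564 AM

Counting 208 days back from JDN 2015002 reaches JDN 2014794, which is 1 Nisan 4564 AM.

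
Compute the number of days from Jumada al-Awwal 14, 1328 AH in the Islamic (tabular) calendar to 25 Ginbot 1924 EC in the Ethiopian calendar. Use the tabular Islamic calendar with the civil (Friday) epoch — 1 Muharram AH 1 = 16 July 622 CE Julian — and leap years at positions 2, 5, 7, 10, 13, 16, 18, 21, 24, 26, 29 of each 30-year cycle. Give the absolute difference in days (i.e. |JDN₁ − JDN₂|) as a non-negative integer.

First date → JDN 2418816; second date → JDN 2426861.
The interval is |2418816 − 2426861| = 8045 days.

8045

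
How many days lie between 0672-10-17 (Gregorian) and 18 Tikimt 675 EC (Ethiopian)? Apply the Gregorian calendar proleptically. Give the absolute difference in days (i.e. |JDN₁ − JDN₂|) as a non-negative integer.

JDN of the first date = 1966793.
JDN of the second date = 1970446.
|1970446 − 1966793| = 3653.

3653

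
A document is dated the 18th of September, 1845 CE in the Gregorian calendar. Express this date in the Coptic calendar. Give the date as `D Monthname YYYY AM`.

Both dates share Julian Day Number 2395193; in the Coptic calendar that is 9 Thout 1562 AM.

9 Thout 1562 AM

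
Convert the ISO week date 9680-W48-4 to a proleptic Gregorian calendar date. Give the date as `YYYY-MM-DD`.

ISO week 1 of 9680 is the week containing the first Thursday of 9680.
Week 48, day 4 (Thursday) lands on 9680-11-28.

9680-11-28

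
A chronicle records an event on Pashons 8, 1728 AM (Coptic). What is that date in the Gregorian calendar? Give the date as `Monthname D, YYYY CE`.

Julian Day Number of the source date = 2456064.
Converting JDN 2456064 to the Gregorian calendar gives 16 May 2012 CE.

May 16, 2012 CE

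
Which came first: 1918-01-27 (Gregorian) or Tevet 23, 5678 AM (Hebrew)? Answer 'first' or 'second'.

The two dates have Julian Day Numbers 2421621 and 2421601 respectively.
Since 2421601 < 2421621, the second date comes first.

second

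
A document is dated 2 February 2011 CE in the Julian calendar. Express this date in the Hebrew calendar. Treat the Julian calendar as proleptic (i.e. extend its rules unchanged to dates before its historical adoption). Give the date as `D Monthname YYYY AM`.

Both dates share Julian Day Number 2455608; in the Hebrew calendar that is 11 Adar I 5771 AM.

11 Adar I 5771 AM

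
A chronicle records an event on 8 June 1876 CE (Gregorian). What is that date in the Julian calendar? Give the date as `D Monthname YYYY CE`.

27 May 1876 CE

At this point the Julian calendar is 12 days behind the Gregorian.
8 June 1876 Gregorian − 12 days → 27 May 1876 Julian.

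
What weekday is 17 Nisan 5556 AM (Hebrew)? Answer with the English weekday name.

Monday

In the Gregorian calendar this is 25 April 1796 (JDN 2377151).
Since JDN mod 7 = 0 (0 = Monday), the day is Monday.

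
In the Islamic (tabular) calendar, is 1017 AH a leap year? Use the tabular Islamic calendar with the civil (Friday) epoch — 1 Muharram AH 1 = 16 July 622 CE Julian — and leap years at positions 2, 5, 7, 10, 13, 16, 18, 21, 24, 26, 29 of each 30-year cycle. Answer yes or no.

no

Year 1017 AH is year 27 of its 30-year cycle; leap positions are 2, 5, 7, 10, 13, 16, 18, 21, 24, 26, 29, so it is a common year (354 days).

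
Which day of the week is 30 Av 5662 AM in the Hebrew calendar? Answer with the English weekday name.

This is JDN 2415995 (2 September 1902 Gregorian).
JDN 2415995 mod 7 = 1, and JDN 0 was a Monday, so this is a Tuesday.

Tuesday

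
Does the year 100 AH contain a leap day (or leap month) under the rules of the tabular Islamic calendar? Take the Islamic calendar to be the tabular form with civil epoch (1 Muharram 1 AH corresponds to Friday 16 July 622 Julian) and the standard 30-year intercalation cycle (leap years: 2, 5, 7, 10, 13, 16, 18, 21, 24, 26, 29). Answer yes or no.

yes

Year 100 AH is year 10 of its 30-year cycle; leap positions are 2, 5, 7, 10, 13, 16, 18, 21, 24, 26, 29, so it is a leap year (355 days).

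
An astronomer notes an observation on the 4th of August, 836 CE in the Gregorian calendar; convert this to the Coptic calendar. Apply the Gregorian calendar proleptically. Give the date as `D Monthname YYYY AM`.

7 Mesori 552 AM

Julian Day Number of the source date = 2026619.
Converting JDN 2026619 to the Coptic calendar gives 7 Mesori 552 AM.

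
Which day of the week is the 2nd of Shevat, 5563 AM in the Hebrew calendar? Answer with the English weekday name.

Tuesday

This is JDN 2379616 (25 January 1803 Gregorian).
2379616 ≡ 1 (mod 7); counting from Monday = 0 gives Tuesday.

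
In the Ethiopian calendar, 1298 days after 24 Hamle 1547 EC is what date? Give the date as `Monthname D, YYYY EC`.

The starting date is JDN 2289220; 2289220 + 1298 = 2290518.
JDN 2290518 corresponds to Yekatit 11, 1551 EC.

Yekatit 11, 1551 EC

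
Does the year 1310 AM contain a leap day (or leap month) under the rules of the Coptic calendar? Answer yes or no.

no

1310 mod 4 = 2; in the Coptic calendar a year is leap when year mod 4 = 3, so it is a common year.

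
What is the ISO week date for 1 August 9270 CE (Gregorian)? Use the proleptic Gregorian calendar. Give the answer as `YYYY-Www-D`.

The weekday is Friday (ISO weekday 5).
That Friday belongs to ISO week 31 of ISO year 9270.

9270-W31-5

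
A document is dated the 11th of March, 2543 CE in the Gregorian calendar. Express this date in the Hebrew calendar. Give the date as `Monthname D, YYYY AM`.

Julian Day Number of the source date = 2649941.
Converting JDN 2649941 to the Hebrew calendar gives 4 Adar II 6303 AM.

Adar II 4, 6303 AM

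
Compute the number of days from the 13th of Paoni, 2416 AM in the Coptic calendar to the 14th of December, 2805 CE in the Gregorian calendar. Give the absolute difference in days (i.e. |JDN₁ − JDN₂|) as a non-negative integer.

JDN of the first date = 2707391.
JDN of the second date = 2745913.
|2745913 − 2707391| = 38522.

38522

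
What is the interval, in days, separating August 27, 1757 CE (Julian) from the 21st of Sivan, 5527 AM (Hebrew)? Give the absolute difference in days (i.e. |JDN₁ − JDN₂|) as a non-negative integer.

3571

First date → JDN 2363041; second date → JDN 2366612.
The interval is |2363041 − 2366612| = 3571 days.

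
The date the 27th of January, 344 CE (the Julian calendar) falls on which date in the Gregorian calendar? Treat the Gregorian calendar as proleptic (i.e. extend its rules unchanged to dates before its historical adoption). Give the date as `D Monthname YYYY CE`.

At this point the Julian calendar is 1 day behind the Gregorian.
27 January 344 Julian + 1 day → 28 January 344 Gregorian.

28 January 344 CE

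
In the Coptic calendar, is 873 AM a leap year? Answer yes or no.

873 mod 4 = 1; in the Coptic calendar a year is leap when year mod 4 = 3, so it is a common year.

no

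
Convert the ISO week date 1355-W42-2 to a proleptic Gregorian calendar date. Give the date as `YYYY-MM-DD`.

ISO week 1 of 1355 is the week containing the first Thursday of 1355.
Week 42, day 2 (Tuesday) lands on 1355-10-14.

1355-10-14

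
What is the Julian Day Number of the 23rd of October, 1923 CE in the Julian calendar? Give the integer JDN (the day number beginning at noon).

Equivalently 5 November 1923 (Gregorian).
JDN 2451545 is 1 January 2000 CE (Gregorian); the target day is −27816 days from there, so JDN = 2423729.

2423729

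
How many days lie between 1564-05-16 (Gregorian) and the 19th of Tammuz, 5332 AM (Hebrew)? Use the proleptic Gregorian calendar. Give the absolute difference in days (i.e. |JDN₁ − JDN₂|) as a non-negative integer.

2977

First date → JDN 2292435; second date → JDN 2295412.
The interval is |2292435 − 2295412| = 2977 days.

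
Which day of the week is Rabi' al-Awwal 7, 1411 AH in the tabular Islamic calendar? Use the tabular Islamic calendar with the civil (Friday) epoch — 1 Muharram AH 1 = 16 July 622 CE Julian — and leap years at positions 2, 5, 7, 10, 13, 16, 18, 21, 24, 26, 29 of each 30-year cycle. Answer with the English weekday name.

Thursday

This is JDN 2448162 (27 September 1990 Gregorian).
Since JDN mod 7 = 3 (0 = Monday), the day is Thursday.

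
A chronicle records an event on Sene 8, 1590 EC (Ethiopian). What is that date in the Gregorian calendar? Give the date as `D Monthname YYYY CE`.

Both dates share Julian Day Number 2304880; in the Gregorian calendar that is 12 June 1598 CE.

12 June 1598 CE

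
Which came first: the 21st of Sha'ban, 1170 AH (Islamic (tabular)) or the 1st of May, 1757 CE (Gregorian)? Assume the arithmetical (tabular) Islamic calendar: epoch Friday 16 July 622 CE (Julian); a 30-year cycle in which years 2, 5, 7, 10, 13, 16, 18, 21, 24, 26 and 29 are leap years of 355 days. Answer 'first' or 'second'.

Converting both to JDN: 2362922 vs 2362912; the smaller is the second.

second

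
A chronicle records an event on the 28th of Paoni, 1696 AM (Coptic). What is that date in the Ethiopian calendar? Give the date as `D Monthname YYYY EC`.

The source date corresponds to 5 July 1980 in the Gregorian calendar (JDN 2444426).
That day falls on 28 Sene 1972 EC in the Ethiopian calendar.

28 Sene 1972 EC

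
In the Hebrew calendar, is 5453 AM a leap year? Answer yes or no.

Hebrew year 5453 is year 19 of its 19-year Metonic cycle; leap years are at positions 3, 6, 8, 11, 14, 17, 19, so it is a leap year (13 months).

yes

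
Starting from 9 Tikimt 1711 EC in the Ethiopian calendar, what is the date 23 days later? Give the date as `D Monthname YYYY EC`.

2 Hidar 1711 EC

Counting 23 days forward from JDN 2348836 reaches JDN 2348859, which is 2 Hidar 1711 EC.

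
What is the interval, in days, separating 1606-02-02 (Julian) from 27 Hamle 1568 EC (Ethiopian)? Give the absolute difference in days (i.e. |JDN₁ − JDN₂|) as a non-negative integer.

10788

First date → JDN 2307682; second date → JDN 2296894.
The interval is |2307682 − 2296894| = 10788 days.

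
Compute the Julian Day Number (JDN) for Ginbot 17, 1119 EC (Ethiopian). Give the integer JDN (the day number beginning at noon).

2132826

In the proleptic Gregorian calendar the same day is 19 May 1127.
JDN 2451545 is 1 January 2000 CE (Gregorian); the target day is −318719 days from there, so JDN = 2132826.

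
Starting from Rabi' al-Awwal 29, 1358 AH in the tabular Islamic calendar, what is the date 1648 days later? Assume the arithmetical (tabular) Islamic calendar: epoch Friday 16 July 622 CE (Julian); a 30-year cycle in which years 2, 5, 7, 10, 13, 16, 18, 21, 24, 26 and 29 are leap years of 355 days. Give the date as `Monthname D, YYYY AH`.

Counting 1648 days forward from JDN 2429403 reaches JDN 2431051, which is Dhu al-Qa'dah 24, 1362 AH.

Dhu al-Qa'dah 24, 1362 AH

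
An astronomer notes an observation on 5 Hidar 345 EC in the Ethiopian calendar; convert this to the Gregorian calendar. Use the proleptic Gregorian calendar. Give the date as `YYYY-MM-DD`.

Both dates share Julian Day Number 1849931; in the Gregorian calendar that is 2 November 352 CE.

0352-11-02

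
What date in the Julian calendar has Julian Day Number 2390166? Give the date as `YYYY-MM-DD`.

1831-12-02

The Gregorian equivalent of JDN 2390166 is 14 December 1831.
In the Julian calendar that day is 1831-12-02.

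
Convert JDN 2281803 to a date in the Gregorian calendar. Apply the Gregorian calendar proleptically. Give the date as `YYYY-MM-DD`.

1535-04-07

JDN 2451545 is 1 Jan 2000; 2281803 is −169742 days from there.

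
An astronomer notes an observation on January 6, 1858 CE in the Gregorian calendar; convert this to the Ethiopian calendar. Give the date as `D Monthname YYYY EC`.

Both dates share Julian Day Number 2399686; in the Ethiopian calendar that is 29 Tahsas 1850 EC.

29 Tahsas 1850 EC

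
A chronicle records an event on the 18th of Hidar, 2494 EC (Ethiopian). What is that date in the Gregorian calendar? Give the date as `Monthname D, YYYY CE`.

Both dates share Julian Day Number 2634866; in the Gregorian calendar that is 1 December 2501 CE.

December 1, 2501 CE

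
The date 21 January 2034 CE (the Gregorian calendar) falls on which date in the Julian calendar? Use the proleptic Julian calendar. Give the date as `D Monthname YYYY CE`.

8 January 2034 CE

The Julian–Gregorian offset here is 13 days (Julian trailing).
21 January 2034 Gregorian − 13 days → 8 January 2034 Julian.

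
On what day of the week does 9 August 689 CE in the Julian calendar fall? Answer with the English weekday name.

This is JDN 1972936 (12 August 689 Gregorian).
1972936 ≡ 0 (mod 7); counting from Monday = 0 gives Monday.

Monday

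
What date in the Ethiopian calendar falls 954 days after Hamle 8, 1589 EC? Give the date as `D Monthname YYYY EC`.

16 Yekatit 1592 EC

The starting date is JDN 2304545; 2304545 + 954 = 2305499.
JDN 2305499 corresponds to 16 Yekatit 1592 EC.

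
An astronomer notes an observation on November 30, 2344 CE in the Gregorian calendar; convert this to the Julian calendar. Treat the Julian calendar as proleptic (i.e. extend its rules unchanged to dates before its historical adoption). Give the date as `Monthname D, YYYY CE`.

For dates in this range the Gregorian date is 16 days ahead of the Julian.
30 November 2344 Gregorian − 16 days → 14 November 2344 Julian.

November 14, 2344 CE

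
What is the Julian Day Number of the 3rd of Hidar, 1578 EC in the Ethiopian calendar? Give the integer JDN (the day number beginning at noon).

In the Gregorian calendar the same day is 9 November 1585.
JDN 2299161 is 15 October 1582 CE (Gregorian); the target day is +1121 days from there, so JDN = 2300282.

2300282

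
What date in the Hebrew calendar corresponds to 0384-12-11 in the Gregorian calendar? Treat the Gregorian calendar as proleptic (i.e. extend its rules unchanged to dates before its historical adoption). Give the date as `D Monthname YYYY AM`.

10 Tevet 4145 AM

Julian Day Number of the source date = 1861658.
Converting JDN 1861658 to the Hebrew calendar gives 10 Tevet 4145 AM.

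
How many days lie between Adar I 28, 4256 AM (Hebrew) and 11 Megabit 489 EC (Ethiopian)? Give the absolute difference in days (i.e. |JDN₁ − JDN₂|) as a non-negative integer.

JDN of the first date = 1902280.
JDN of the second date = 1902653.
|1902653 − 1902280| = 373.

373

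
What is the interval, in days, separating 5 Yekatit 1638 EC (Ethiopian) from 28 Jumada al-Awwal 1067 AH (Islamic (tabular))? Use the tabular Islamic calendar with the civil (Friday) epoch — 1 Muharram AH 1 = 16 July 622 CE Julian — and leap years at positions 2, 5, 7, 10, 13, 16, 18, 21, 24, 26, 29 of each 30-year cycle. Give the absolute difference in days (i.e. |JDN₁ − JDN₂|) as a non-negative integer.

JDN of the first date = 2322289.
JDN of the second date = 2326340.
|2326340 − 2322289| = 4051.

4051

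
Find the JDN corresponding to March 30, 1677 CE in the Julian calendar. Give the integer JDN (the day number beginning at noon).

Equivalently 9 April 1677 (Gregorian).
JDN 2451545 is 1 January 2000 CE (Gregorian); the target day is −117874 days from there, so JDN = 2333671.

2333671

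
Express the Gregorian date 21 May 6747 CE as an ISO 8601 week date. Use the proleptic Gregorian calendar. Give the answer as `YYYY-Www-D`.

The weekday is Wednesday (ISO weekday 3).
That Wednesday belongs to ISO week 21 of ISO year 6747.

6747-W21-3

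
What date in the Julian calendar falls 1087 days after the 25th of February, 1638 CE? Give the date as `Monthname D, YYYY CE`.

JDN of the 25th of February, 1638 CE = 2319393.
2319393 + 1087 = 2320480.
JDN 2320480 in the Julian calendar is February 16, 1641 CE.

February 16, 1641 CE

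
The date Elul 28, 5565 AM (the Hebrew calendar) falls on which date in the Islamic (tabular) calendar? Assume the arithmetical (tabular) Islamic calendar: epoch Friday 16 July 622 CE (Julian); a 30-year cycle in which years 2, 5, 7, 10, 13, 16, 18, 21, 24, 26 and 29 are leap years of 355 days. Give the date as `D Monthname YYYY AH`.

Both dates share Julian Day Number 2380587; in the tabular Islamic calendar that is 27 Jumada al-Thani 1220 AH.

27 Jumada al-Thani 1220 AH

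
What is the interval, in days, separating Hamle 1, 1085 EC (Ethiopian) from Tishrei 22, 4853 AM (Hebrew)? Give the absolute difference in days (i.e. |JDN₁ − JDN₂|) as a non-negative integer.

First date → JDN 2120452; second date → JDN 2120179.
The interval is |2120452 − 2120179| = 273 days.

273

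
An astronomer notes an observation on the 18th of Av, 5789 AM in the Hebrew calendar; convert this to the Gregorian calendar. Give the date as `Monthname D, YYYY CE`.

Julian Day Number of the source date = 2462348.
Converting JDN 2462348 to the Gregorian calendar gives 30 July 2029 CE.

July 30, 2029 CE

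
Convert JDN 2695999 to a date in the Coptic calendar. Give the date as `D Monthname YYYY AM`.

4 Parmouti 2385 AM

The Gregorian equivalent of JDN 2695999 is 17 April 2669.
In the Coptic calendar that day is 4 Parmouti 2385 AM.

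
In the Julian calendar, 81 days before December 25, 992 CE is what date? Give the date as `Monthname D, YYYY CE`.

October 5, 992 CE

The starting date is JDN 2083745; 2083745 − 81 = 2083664.
JDN 2083664 corresponds to October 5, 992 CE.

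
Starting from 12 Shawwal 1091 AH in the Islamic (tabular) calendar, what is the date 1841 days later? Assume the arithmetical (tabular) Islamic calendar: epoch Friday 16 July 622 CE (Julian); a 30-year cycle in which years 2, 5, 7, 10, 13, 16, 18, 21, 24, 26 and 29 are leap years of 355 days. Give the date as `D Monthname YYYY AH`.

23 Dhu al-Hijjah 1096 AH

JDN of 12 Shawwal 1091 AH = 2334977.
2334977 + 1841 = 2336818.
JDN 2336818 in the tabular Islamic calendar is 23 Dhu al-Hijjah 1096 AH.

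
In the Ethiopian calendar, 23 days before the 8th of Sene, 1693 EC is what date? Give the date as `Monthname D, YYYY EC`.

Ginbot 15, 1693 EC

JDN of the 8th of Sene, 1693 EC = 2342501.
2342501 − 23 = 2342478.
JDN 2342478 in the Ethiopian calendar is Ginbot 15, 1693 EC.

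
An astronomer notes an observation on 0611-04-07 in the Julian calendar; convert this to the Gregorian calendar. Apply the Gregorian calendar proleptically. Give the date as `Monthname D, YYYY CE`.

At this point the Julian calendar is 3 days behind the Gregorian.
7 April 611 Julian + 3 days → 10 April 611 Gregorian.

April 10, 611 CE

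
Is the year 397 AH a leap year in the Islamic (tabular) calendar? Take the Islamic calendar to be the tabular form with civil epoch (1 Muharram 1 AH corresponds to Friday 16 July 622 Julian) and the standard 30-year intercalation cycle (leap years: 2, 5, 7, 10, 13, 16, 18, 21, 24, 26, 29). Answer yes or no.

Year 397 AH is year 7 of its 30-year cycle; leap positions are 2, 5, 7, 10, 13, 16, 18, 21, 24, 26, 29, so it is a leap year (355 days).

yes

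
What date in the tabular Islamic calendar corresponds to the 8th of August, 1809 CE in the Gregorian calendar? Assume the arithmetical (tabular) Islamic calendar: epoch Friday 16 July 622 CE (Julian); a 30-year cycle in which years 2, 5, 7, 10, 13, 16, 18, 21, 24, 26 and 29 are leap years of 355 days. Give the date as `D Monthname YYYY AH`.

26 Jumada al-Thani 1224 AH

Both dates share Julian Day Number 2382003; in the tabular Islamic calendar that is 26 Jumada al-Thani 1224 AH.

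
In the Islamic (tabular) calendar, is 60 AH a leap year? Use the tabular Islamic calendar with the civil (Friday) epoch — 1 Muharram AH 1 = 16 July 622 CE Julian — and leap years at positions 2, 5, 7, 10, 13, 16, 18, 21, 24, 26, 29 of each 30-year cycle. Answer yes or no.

no

Year 60 AH is year 30 of its 30-year cycle; leap positions are 2, 5, 7, 10, 13, 16, 18, 21, 24, 26, 29, so it is a common year (354 days).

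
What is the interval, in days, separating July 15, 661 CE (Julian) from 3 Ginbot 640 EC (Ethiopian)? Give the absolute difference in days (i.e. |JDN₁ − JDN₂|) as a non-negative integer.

4826

JDN of the first date = 1962684.
JDN of the second date = 1957858.
|1957858 − 1962684| = 4826.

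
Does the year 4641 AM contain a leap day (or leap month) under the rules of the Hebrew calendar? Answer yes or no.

Hebrew year 4641 is year 5 of its 19-year Metonic cycle; leap years are at positions 3, 6, 8, 11, 14, 17, 19, so it is a common year (12 months).

no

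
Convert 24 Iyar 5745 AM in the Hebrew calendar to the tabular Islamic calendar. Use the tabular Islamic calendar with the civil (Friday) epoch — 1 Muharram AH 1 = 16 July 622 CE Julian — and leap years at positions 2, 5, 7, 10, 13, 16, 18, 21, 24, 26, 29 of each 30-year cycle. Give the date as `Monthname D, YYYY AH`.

Sha'ban 24, 1405 AH

Julian Day Number of the source date = 2446201.
Converting JDN 2446201 to the tabular Islamic calendar gives 24 Sha'ban 1405 AH.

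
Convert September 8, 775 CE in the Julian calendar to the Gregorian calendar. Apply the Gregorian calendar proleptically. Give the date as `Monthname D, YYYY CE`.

The Julian–Gregorian offset here is 4 days (Julian trailing).
8 September 775 Julian + 4 days → 12 September 775 Gregorian.

September 12, 775 CE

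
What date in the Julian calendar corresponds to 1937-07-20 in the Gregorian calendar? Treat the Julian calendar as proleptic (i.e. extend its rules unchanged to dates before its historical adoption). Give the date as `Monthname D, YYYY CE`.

July 7, 1937 CE

For dates in this range the Gregorian date is 13 days ahead of the Julian.
20 July 1937 Gregorian − 13 days → 7 July 1937 Julian.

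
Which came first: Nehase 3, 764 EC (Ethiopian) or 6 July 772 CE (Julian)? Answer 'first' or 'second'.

Converting both to JDN: 2003239 vs 2003218; the smaller is the second.

second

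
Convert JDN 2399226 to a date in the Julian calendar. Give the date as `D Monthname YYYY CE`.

21 September 1856 CE

JDN 2399226 is 3 October 1856 in the Gregorian calendar.
In the Julian calendar that day is 21 September 1856 CE.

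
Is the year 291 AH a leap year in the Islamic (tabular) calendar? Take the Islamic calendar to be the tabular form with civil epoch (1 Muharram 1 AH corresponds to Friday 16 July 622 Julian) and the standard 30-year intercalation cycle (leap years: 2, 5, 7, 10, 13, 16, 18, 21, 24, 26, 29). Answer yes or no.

Year 291 AH is year 21 of its 30-year cycle; leap positions are 2, 5, 7, 10, 13, 16, 18, 21, 24, 26, 29, so it is a leap year (355 days).

yes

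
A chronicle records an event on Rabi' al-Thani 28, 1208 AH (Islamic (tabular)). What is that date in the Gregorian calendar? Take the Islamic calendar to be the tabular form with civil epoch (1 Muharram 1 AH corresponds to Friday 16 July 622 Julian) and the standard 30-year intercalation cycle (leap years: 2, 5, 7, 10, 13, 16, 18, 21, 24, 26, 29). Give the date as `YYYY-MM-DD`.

Both dates share Julian Day Number 2376277; in the Gregorian calendar that is 3 December 1793 CE.

1793-12-03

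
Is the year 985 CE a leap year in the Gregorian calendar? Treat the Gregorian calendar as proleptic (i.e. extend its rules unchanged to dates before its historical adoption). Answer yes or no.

985 is not divisible by 4, so it is a common year.

no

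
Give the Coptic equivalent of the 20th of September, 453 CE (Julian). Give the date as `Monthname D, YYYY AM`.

Thout 23, 170 AM

Both dates share Julian Day Number 1886779; in the Coptic calendar that is 23 Thout 170 AM.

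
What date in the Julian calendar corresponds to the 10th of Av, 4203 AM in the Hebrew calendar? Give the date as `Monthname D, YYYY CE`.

July 23, 443 CE

The source date corresponds to 24 July 443 in the proleptic Gregorian calendar (JDN 1883067).
That day falls on 23 July 443 CE in the Julian calendar.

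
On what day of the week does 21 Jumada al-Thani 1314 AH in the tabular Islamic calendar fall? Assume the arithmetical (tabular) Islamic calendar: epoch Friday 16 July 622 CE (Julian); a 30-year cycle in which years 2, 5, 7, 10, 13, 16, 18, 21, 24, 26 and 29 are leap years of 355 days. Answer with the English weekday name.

This is JDN 2413891 (27 November 1896 Gregorian).
JDN 2413891 mod 7 = 4, and JDN 0 was a Monday, so this is a Friday.

Friday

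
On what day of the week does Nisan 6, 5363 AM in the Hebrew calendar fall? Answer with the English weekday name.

This is JDN 2306620 (18 March 1603 Gregorian).
Since JDN mod 7 = 1 (0 = Monday), the day is Tuesday.

Tuesday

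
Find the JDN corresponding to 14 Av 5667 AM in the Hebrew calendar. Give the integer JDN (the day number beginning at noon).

2417782

In the Gregorian calendar the same day is 25 July 1907.
JDN 2400001 is 17 November 1858 CE (Gregorian), MJD 0; the target day is +17781 days from there, so JDN = 2417782.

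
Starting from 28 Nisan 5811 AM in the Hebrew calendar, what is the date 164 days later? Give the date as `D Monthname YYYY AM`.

15 Tishrei 5812 AM

JDN of 28 Nisan 5811 AM = 2470272.
2470272 + 164 = 2470436.
JDN 2470436 in the Hebrew calendar is 15 Tishrei 5812 AM.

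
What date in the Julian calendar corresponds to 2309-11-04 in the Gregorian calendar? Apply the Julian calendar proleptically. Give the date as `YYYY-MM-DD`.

The Julian–Gregorian offset here is 16 days (Julian trailing).
4 November 2309 Gregorian − 16 days → 19 October 2309 Julian.

2309-10-19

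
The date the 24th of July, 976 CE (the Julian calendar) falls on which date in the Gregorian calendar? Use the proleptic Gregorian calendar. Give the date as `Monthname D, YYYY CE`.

At this point the Julian calendar is 5 days behind the Gregorian.
24 July 976 Julian + 5 days → 29 July 976 Gregorian.

July 29, 976 CE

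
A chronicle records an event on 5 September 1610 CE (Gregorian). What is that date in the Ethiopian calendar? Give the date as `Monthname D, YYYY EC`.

Pagume 3, 1602 EC

Both dates share Julian Day Number 2309348; in the Ethiopian calendar that is 3 Pagume 1602 EC.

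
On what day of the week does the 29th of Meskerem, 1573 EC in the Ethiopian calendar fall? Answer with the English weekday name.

Monday

Equivalently 6 October 1580 Gregorian, JDN 2298422.
JDN 2298422 mod 7 = 0, and JDN 0 was a Monday, so this is a Monday.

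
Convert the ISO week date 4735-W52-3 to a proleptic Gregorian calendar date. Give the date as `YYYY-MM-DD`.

ISO week 1 of 4735 is the week containing the first Thursday of 4735.
Week 52, day 3 (Wednesday) lands on 4735-12-25.

4735-12-25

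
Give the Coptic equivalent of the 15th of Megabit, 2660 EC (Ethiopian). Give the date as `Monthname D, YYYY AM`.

The source date corresponds to 29 March 2668 in the Gregorian calendar (JDN 2695615).
That day falls on 15 Paremhat 2384 AM in the Coptic calendar.

Paremhat 15, 2384 AM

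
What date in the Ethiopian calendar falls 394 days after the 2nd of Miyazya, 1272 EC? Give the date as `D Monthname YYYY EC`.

The starting date is JDN 2188665; 2188665 + 394 = 2189059.
JDN 2189059 corresponds to 1 Ginbot 1273 EC.

1 Ginbot 1273 EC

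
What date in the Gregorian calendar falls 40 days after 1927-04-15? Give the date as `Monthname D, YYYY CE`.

May 25, 1927 CE

Counting 40 days forward from JDN 2424986 reaches JDN 2425026, which is May 25, 1927 CE.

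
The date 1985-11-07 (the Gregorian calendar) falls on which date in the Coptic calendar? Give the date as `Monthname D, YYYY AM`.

Julian Day Number of the source date = 2446377.
Converting JDN 2446377 to the Coptic calendar gives 28 Paopi 1702 AM.

Paopi 28, 1702 AM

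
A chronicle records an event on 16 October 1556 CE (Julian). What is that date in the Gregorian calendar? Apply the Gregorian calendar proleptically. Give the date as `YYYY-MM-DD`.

1556-10-26

At this point the Julian calendar is 10 days behind the Gregorian.
16 October 1556 Julian + 10 days → 26 October 1556 Gregorian.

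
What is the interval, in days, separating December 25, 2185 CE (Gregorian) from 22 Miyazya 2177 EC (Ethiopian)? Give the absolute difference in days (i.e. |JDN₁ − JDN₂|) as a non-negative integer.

238

JDN of the first date = 2519474.
JDN of the second date = 2519236.
|2519236 − 2519474| = 238.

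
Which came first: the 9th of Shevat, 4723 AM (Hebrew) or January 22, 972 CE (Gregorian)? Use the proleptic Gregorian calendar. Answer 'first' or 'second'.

first

The two dates have Julian Day Numbers 2072799 and 2076097 respectively.
Since 2072799 < 2076097, the first date comes first.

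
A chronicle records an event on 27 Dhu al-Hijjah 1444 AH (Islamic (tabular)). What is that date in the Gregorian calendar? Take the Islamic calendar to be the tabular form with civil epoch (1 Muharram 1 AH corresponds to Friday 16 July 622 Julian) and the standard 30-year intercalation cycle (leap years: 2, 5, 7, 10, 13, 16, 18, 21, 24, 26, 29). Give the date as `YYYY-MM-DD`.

2023-07-16

Julian Day Number of the source date = 2460142.
Converting JDN 2460142 to the Gregorian calendar gives 16 July 2023 CE.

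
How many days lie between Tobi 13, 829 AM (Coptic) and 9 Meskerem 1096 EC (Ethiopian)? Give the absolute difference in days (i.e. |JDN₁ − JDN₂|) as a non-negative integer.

First date → JDN 2127589; second date → JDN 2124178.
The interval is |2127589 − 2124178| = 3411 days.

3411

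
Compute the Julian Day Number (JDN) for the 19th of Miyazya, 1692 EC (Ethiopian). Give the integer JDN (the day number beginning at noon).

2342087

Equivalently 25 April 1700 (Gregorian).
JDN 2400001 is 17 November 1858 CE (Gregorian), MJD 0; the target day is −57914 days from there, so JDN = 2342087.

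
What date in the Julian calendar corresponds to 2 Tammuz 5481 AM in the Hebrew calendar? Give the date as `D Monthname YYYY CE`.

Julian Day Number of the source date = 2349820.
Converting JDN 2349820 to the Julian calendar gives 16 June 1721 CE.

16 June 1721 CE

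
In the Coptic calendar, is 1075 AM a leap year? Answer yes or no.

yes

1075 mod 4 = 3; in the Coptic calendar a year is leap when year mod 4 = 3, so it is a leap year.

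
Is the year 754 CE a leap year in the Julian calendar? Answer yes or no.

no

754 mod 4 = 2, so it is a common year in the Julian calendar.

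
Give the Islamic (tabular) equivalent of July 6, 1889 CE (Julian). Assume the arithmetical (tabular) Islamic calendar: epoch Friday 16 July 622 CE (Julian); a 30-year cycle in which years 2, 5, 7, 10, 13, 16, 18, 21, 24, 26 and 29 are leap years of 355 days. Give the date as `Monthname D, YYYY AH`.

Julian Day Number of the source date = 2411202.
Converting JDN 2411202 to the tabular Islamic calendar gives 20 Dhu al-Qa'dah 1306 AH.

Dhu al-Qa'dah 20, 1306 AH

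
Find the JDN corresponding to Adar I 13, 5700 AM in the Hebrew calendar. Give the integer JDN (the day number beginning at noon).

In the Gregorian calendar the same day is 22 February 1940.
JDN 2400001 is 17 November 1858 CE (Gregorian), MJD 0; the target day is +29681 days from there, so JDN = 2429682.

2429682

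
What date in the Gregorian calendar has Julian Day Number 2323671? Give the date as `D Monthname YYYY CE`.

JDN 2451545 is 1 Jan 2000; 2323671 is −127874 days from there.

22 November 1649 CE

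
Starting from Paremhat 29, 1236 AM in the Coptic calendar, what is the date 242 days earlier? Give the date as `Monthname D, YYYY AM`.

JDN of Paremhat 29, 1236 AM = 2276322.
2276322 − 242 = 2276080.
JDN 2276080 in the Coptic calendar is Mesori 3, 1235 AM.

Mesori 3, 1235 AM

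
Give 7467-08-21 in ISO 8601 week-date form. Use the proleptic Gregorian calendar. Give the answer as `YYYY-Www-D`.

The weekday is Wednesday (ISO weekday 3).
That Wednesday belongs to ISO week 34 of ISO year 7467.

7467-W34-3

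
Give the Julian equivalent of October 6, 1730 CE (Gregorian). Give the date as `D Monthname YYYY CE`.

The Julian–Gregorian offset here is 11 days (Julian trailing).
6 October 1730 Gregorian − 11 days → 25 September 1730 Julian.

25 September 1730 CE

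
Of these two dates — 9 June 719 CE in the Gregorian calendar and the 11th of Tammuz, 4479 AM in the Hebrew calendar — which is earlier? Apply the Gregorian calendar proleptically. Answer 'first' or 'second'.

first

The two dates have Julian Day Numbers 1983828 and 1983856 respectively.
Since 1983828 < 1983856, the first date comes first.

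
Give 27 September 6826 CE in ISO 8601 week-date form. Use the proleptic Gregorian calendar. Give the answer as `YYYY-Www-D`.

The weekday is Sunday (ISO weekday 7).
That Sunday belongs to ISO week 39 of ISO year 6826.

6826-W39-7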